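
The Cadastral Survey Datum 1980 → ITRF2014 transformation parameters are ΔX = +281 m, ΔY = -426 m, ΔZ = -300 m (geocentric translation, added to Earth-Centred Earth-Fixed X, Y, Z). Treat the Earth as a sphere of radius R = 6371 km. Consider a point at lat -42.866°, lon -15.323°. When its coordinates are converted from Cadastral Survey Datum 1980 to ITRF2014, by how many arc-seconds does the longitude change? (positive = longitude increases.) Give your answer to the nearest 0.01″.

sin φ = -0.680286, cos φ = 0.732947, sin λ = -0.264260, cos λ = 0.964451.
East component: ΔE = −sin λ·ΔX + cos λ·ΔY = −(-0.264260)(281) + (0.964451)(-426) = -336.60 m.
1° of latitude spans πR/180 = 111195 m; at latitude φ, 1° of longitude spans that × cos φ = 81500.0 m, so Δλ = -336.60 / 81500.0 × 3600 = -14.868″.

Δλ = -14.87″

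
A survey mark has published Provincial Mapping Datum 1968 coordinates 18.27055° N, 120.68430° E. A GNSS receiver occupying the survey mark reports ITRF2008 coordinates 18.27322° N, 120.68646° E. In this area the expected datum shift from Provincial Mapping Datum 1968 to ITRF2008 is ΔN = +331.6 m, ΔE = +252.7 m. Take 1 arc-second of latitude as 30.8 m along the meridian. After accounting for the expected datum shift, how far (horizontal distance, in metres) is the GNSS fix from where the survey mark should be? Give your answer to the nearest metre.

Observed coordinate differences: Δφ = +0.00267°, Δλ = +0.00216°.
Converting to metres (1° lat = 110880 m, cos φ = 0.949587): observed ΔN = 296.0 m, observed ΔE = 227.4 m.
Subtracting the expected shift leaves a residual of 296.0 − (331.6) = -35.6 m north and 227.4 − (252.7) = -25.3 m east.
Residual distance = √((-35.6)² + (-25.3)²) = 43.6 m.

44 m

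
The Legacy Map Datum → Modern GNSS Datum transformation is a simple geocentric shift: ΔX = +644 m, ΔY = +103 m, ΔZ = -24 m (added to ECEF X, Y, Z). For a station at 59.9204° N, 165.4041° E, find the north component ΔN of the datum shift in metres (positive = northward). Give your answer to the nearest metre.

The local north axis is (−sin φ cos λ, −sin φ sin λ, cos φ), giving ΔN = 539.288 − 22.461 − 12.029 = 504.80 m.

ΔN = 505 m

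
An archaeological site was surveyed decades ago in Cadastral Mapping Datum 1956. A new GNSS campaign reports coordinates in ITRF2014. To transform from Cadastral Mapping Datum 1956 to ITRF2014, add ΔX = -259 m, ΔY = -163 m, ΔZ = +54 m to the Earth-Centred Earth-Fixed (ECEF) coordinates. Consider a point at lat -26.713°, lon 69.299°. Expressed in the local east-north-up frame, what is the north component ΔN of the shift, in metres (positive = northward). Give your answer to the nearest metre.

The local north axis is (−sin φ cos λ, −sin φ sin λ, cos φ), giving ΔN = -41.156 − 68.541 + 48.237 = -61.46 m.

ΔN = -61 m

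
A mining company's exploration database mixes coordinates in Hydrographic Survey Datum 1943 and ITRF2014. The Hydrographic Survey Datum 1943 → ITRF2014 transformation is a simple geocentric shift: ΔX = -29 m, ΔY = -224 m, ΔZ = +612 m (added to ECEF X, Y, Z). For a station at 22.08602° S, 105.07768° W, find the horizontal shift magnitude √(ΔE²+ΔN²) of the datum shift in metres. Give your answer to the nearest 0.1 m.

652.0 m

At φ = -22.08602°, λ = -105.07768°: sin φ = -0.375998, cos φ = 0.926620, sin λ = -0.965574, cos λ = -0.260128.
ΔE = −sin λ·ΔX + cos λ·ΔY = −(-0.965574)·(-29) + (-0.260128)·(-224) = 30.27 m.
ΔN = −sin φ cos λ·ΔX − sin φ sin λ·ΔY + cos φ·ΔZ = −(-0.375998)(-0.260128)(-29) − (-0.375998)(-0.965574)(-224) + (0.926620)(612) = 651.25 m.
Horizontal magnitude = √(ΔE² + ΔN²) = √(30.27² + 651.25²) = 651.96 m.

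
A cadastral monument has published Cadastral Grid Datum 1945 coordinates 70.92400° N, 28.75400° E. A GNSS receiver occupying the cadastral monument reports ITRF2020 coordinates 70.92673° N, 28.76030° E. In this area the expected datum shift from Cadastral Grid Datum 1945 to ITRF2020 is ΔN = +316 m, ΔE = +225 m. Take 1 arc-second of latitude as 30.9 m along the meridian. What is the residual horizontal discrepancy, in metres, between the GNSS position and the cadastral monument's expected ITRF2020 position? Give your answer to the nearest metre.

13 m

Observed coordinate differences: Δφ = +0.00273°, Δλ = +0.00630°.
Converting to metres (1° lat = 111240 m, cos φ = 0.326822): observed ΔN = 303.7 m, observed ΔE = 229.0 m.
Subtracting the expected shift leaves a residual of 303.7 − (316) = -12.3 m north and 229.0 − (225) = 4.0 m east.
Residual distance = √((-12.3)² + 4.0²) = 13.0 m.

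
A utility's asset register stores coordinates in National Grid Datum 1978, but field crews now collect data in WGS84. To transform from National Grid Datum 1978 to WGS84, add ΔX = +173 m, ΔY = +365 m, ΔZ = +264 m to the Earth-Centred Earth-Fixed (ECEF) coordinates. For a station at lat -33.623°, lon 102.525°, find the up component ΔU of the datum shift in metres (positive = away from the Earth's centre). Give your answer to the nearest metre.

At φ = -33.623°, λ = 102.525°: sin φ = -0.553726, cos φ = 0.832699, sin λ = 0.976201, cos λ = -0.216866.
ΔU = cos φ cos λ·ΔX + cos φ sin λ·ΔY + sin φ·ΔZ = (0.832699)(-0.216866)(173) + (0.832699)(0.976201)(365) + (-0.553726)(264) = 119.28 m.

ΔU = 119 m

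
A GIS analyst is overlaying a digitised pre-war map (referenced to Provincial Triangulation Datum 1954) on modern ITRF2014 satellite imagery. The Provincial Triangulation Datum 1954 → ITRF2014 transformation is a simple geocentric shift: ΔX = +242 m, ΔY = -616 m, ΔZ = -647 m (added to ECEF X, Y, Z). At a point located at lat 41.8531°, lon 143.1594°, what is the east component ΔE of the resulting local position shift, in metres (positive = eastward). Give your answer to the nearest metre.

ΔE = 348 m

At φ = 41.8531°, λ = 143.1594°: sin φ = 0.667223, cos φ = 0.744858, sin λ = 0.599591, cos λ = -0.800307.
ΔE = −sin λ·ΔX + cos λ·ΔY = −(0.599591)·(242) + (-0.800307)·(-616) = 347.89 m.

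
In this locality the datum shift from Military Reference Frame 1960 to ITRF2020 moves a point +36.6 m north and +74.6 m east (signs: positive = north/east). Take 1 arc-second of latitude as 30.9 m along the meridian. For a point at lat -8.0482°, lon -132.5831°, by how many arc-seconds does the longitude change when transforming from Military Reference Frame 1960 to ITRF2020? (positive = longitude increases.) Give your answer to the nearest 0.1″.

At latitude -8.0482°, cos φ = 0.990151.
1″ of longitude at this latitude = 30.90 × cos φ = 30.5957 m, so Δλ = 74.6 / 30.5957 = 2.438″.

Δλ = 2.4″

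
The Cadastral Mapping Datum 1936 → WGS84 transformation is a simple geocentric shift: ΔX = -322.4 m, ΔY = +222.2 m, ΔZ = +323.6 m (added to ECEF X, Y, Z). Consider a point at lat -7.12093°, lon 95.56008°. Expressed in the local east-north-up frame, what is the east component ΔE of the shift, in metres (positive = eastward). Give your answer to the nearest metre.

The local east axis at (φ, λ) is (−sin λ, cos λ, 0), so ΔE = −sin(95.56008°)·(-322.4) + cos(95.56008°)·222.2 = 299.35 m.

ΔE = 299 m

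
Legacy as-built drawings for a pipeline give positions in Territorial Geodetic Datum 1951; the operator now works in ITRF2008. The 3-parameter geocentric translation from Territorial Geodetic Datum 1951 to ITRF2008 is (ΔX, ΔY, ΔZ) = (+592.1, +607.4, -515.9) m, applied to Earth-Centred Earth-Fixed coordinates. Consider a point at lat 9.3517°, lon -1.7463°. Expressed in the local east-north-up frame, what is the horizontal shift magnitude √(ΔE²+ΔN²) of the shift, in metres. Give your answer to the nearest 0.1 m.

868.0 m

The local east axis at (φ, λ) is (−sin λ, cos λ, 0), so ΔE = −sin(-1.7463°)·592.1 + cos(-1.7463°)·607.4 = 625.16 m.
The local north axis is (−sin φ cos λ, −sin φ sin λ, cos φ), giving ΔN = -96.168 + 3.008 − 509.043 = -602.20 m.
Horizontal magnitude = √(ΔE² + ΔN²) = √(625.16² + (-602.20)²) = 868.03 m.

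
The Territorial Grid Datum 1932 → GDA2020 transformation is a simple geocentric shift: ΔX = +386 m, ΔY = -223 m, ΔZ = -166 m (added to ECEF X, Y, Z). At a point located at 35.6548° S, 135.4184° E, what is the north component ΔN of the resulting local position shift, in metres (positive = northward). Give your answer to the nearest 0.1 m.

The local north axis is (−sin φ cos λ, −sin φ sin λ, cos φ), giving ΔN = -160.256 − 91.241 − 134.882 = -386.38 m.

ΔN = -386.4 m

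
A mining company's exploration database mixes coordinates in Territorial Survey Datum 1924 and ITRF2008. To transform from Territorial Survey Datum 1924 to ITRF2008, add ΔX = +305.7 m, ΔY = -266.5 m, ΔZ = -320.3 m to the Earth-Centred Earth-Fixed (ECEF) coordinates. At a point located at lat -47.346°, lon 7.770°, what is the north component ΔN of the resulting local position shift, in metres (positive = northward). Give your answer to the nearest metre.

At φ = -47.346°, λ = 7.770°: sin φ = -0.735459, cos φ = 0.677569, sin λ = 0.135197, cos λ = 0.990819.
ΔN = −sin φ cos λ·ΔX − sin φ sin λ·ΔY + cos φ·ΔZ = −(-0.735459)(0.990819)(305.7) − (-0.735459)(0.135197)(-266.5) + (0.677569)(-320.3) = -20.76 m.

ΔN = -21 m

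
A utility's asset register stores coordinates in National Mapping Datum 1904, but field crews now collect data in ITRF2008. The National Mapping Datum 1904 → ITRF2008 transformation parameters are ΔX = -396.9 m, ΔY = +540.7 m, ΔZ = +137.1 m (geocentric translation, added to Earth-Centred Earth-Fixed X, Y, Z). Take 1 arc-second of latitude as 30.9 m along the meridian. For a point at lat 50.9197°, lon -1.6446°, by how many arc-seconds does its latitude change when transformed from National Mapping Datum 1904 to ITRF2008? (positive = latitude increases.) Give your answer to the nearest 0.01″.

sin φ = 0.776263, cos φ = 0.630409, sin λ = -0.028700, cos λ = 0.999588.
North component: ΔN = −sin φ cos λ·ΔX − sin φ sin λ·ΔY + cos φ·ΔZ = −(0.776263)(0.999588)(-396.9) − (0.776263)(-0.028700)(540.7) + (0.630409)(137.1) = 406.45 m.
1° of latitude spans 3600 × 30.90 = 111240 m, so Δφ = 406.45 / 111240 × 3600 = 13.154″.

Δφ = 13.15″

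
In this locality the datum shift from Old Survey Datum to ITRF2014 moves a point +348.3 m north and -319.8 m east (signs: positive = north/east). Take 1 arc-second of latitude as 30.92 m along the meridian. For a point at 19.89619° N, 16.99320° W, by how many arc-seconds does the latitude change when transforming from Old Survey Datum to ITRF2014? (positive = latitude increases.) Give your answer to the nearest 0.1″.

1″ of latitude = 30.92 m, so Δφ = 348.3 / 30.92 = 11.265″.

Δφ = 11.3″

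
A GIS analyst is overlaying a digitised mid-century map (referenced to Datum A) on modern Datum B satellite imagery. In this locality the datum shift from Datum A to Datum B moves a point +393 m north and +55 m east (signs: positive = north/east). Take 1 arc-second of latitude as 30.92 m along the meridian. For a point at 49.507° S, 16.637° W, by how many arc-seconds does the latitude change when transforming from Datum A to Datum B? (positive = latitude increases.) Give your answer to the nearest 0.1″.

Δφ = 12.7″

1″ of latitude = 30.92 m, so Δφ = 393.0 / 30.92 = 12.710″.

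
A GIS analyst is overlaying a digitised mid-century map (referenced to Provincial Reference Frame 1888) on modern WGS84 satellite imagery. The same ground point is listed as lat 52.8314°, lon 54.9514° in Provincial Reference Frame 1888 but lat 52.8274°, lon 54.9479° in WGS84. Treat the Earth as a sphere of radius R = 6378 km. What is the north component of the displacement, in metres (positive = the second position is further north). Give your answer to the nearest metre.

ΔN = -445 m

Δφ = 52.8274° − 52.8314° = -0.0040°; Δλ = 54.9479° − 54.9514° = -0.0035°.
1° along a meridian = πR/180 = 111317 m.
ΔN = Δφ × 111317 = -445.3 m; ΔE = Δλ × 111317 × cos(52.8314°) = -0.0035 × 111317 × 0.604162 = -235.4 m.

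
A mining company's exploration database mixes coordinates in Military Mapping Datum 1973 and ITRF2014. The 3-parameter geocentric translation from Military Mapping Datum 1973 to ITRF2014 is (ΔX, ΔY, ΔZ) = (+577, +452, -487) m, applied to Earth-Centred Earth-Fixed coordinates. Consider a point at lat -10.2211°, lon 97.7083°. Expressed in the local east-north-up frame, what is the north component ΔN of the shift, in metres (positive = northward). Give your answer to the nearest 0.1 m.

ΔN = -413.5 m

The local north axis is (−sin φ cos λ, −sin φ sin λ, cos φ), giving ΔN = -13.733 + 79.481 − 479.271 = -413.52 m.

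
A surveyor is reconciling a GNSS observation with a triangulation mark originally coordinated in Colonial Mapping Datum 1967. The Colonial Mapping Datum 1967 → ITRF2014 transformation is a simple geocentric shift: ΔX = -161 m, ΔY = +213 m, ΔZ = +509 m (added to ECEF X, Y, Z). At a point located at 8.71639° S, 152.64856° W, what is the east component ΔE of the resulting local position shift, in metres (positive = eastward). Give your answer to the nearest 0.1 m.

The local east axis at (φ, λ) is (−sin λ, cos λ, 0), so ΔE = −sin(-152.64856°)·(-161) + cos(-152.64856°)·213 = -263.16 m.

ΔE = -263.2 m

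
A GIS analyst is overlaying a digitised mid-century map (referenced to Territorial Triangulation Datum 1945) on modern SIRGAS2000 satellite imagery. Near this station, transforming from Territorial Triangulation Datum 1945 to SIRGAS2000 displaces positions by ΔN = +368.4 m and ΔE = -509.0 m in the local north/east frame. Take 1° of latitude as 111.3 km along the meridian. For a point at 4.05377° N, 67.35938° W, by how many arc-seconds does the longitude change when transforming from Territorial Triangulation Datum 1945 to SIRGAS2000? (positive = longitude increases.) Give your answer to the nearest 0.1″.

At latitude 4.05377°, cos φ = 0.997498.
1° of longitude at this latitude = 111.3 × cos φ = 111.02 km, so Δλ = -509.0 / 111021.5 = -0.0045847° = -16.505″.

Δλ = -16.5″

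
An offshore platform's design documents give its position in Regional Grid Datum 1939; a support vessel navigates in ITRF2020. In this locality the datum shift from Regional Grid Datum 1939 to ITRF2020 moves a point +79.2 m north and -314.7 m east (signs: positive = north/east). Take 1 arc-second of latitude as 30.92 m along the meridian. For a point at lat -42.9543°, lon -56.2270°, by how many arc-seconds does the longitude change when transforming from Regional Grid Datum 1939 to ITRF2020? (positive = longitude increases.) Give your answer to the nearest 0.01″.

At latitude -42.9543°, cos φ = 0.731897.
1″ of longitude at this latitude = 30.92 × cos φ = 22.6303 m, so Δλ = -314.7 / 22.6303 = -13.906″.

Δλ = -13.91″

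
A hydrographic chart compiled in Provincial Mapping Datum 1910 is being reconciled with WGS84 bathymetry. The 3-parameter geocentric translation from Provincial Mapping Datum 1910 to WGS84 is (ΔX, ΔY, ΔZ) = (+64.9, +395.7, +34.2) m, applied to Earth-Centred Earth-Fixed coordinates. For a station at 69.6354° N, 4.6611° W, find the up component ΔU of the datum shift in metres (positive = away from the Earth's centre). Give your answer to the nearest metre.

At φ = 69.6354°, λ = -4.6611°: sin φ = 0.937497, cos φ = 0.347993, sin λ = -0.081262, cos λ = 0.996693.
ΔU = cos φ cos λ·ΔX + cos φ sin λ·ΔY + sin φ·ΔZ = (0.347993)(0.996693)(64.9) + (0.347993)(-0.081262)(395.7) + (0.937497)(34.2) = 43.38 m.

ΔU = 43 m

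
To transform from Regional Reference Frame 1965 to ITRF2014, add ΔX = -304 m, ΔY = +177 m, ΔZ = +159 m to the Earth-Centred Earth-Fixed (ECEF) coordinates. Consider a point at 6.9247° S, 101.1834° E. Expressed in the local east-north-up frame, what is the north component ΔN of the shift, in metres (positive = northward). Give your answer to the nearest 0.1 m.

ΔN = 185.9 m

At φ = -6.9247°, λ = 101.1834°: sin φ = -0.120565, cos φ = 0.992705, sin λ = 0.981011, cos λ = -0.193950.
ΔN = −sin φ cos λ·ΔX − sin φ sin λ·ΔY + cos φ·ΔZ = −(-0.120565)(-0.193950)(-304) − (-0.120565)(0.981011)(177) + (0.992705)(159) = 185.88 m.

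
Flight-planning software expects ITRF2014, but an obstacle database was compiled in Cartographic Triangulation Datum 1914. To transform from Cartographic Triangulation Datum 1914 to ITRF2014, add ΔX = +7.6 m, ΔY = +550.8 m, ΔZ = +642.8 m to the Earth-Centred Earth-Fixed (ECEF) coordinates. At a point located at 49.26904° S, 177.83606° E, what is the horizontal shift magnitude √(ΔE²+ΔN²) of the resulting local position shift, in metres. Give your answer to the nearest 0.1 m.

The local east axis at (φ, λ) is (−sin λ, cos λ, 0), so ΔE = −sin(177.83606°)·7.6 + cos(177.83606°)·550.8 = -550.69 m.
The local north axis is (−sin φ cos λ, −sin φ sin λ, cos φ), giving ΔN = -5.755 + 15.760 + 419.432 = 429.44 m.
Horizontal magnitude = √(ΔE² + ΔN²) = √((-550.69)² + 429.44²) = 698.34 m.

698.3 m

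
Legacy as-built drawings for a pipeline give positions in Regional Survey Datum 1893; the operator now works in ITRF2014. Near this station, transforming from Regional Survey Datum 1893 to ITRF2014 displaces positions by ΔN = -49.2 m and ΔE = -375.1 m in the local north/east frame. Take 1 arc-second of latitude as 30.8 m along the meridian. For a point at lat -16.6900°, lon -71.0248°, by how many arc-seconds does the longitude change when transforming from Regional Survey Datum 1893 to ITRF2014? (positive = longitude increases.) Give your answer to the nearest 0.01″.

At latitude -16.6900°, cos φ = 0.957873.
1″ of longitude at this latitude = 30.80 × cos φ = 29.5025 m, so Δλ = -375.1 / 29.5025 = -12.714″.

Δλ = -12.71″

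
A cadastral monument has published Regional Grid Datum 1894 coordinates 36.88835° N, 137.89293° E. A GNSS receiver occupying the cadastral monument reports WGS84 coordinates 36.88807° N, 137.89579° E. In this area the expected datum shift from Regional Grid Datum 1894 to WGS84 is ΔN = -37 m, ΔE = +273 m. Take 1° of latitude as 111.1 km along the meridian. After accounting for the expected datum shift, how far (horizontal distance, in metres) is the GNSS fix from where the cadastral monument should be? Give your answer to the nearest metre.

20 m

Observed coordinate differences: Δφ = -0.00028°, Δλ = +0.00286°.
Converting to metres (1° lat = 111100 m, cos φ = 0.799807): observed ΔN = -31.1 m, observed ΔE = 254.1 m.
Subtracting the expected shift leaves a residual of -31.1 − (-37) = 5.9 m north and 254.1 − (273) = -18.9 m east.
Residual distance = √(5.9² + (-18.9)²) = 19.8 m.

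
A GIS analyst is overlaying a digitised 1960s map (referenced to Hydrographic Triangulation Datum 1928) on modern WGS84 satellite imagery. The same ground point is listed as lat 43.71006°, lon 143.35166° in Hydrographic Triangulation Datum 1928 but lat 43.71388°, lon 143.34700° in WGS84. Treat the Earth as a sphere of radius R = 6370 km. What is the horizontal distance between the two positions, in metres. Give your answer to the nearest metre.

566 m

Δφ = 43.71388° − 43.71006° = +0.00382°; Δλ = 143.34700° − 143.35166° = -0.00466°.
1° along a meridian = πR/180 = 111177 m.
ΔN = Δφ × 111177 = 424.7 m; ΔE = Δλ × 111177 × cos(43.71006°) = -0.00466 × 111177 × 0.722846 = -374.5 m.
Distance = √(ΔE² + ΔN²) = √((-374.5)² + 424.7²) = 566.2 m.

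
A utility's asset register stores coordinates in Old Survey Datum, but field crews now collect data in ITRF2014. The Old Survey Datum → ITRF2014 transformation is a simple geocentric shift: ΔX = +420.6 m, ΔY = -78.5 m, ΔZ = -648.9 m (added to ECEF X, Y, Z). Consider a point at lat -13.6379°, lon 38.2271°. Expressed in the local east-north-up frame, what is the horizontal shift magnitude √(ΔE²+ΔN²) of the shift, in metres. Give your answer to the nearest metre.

The local east axis at (φ, λ) is (−sin λ, cos λ, 0), so ΔE = −sin(38.2271°)·420.6 + cos(38.2271°)·(-78.5) = -321.93 m.
The local north axis is (−sin φ cos λ, −sin φ sin λ, cos φ), giving ΔN = 77.905 − 11.453 − 630.604 = -564.15 m.
Horizontal magnitude = √(ΔE² + ΔN²) = √((-321.93)² + (-564.15)²) = 649.54 m.

650 m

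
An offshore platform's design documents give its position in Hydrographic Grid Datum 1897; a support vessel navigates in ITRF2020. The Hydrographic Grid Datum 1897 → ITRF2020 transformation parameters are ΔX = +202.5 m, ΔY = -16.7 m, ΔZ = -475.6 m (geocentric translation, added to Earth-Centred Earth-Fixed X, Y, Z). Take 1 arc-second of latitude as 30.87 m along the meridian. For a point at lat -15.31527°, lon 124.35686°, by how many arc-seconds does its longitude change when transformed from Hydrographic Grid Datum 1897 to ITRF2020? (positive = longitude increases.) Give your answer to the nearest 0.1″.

Δλ = -5.3″

sin φ = -0.264130, cos φ = 0.964487, sin λ = 0.825539, cos λ = -0.564346.
East component: ΔE = −sin λ·ΔX + cos λ·ΔY = −(0.825539)(202.5) + (-0.564346)(-16.7) = -157.75 m.
1° of latitude spans 3600 × 30.87 = 111132 m; at latitude φ, 1° of longitude spans that × cos φ = 107185.4 m, so Δλ = -157.75 / 107185.4 × 3600 = -5.298″.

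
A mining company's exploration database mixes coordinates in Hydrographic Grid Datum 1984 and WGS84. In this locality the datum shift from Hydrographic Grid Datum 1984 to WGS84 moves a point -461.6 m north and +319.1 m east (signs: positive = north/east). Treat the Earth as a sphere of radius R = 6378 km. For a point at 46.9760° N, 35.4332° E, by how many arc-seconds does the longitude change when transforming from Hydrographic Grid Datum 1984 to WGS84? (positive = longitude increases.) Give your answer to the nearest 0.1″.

At latitude 46.9760°, cos φ = 0.682305.
One radian of longitude at latitude φ spans R cos φ, so Δλ = ΔE / (R cos φ) = 319.1 / (6378000 × 0.682305) = 7.3327e-05 rad = 15.125″.

Δλ = 15.1″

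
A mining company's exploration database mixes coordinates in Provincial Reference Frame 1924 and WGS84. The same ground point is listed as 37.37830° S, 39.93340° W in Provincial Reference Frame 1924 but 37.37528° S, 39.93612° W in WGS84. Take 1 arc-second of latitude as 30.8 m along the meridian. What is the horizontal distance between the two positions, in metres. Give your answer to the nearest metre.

412 m

Δφ = -37.37528° − -37.37830° = +0.00302°; Δλ = -39.93612° − -39.93340° = -0.00272°.
1° of latitude = 3600 × 30.80 = 110880 m.
ΔN = Δφ × 110880 = 334.9 m; ΔE = Δλ × 110880 × cos(-37.37830°) = -0.00272 × 110880 × 0.794645 = -239.7 m.
Distance = √(ΔE² + ΔN²) = √((-239.7)² + 334.9²) = 411.8 m.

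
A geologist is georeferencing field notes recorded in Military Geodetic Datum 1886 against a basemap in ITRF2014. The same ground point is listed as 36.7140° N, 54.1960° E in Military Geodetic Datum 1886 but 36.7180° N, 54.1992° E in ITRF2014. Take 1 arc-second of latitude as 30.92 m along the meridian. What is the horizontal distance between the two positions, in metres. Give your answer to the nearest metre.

Δφ = 36.7180° − 36.7140° = +0.0040°; Δλ = 54.1992° − 54.1960° = +0.0032°.
1° of latitude = 3600 × 30.92 = 111312 m.
ΔN = Δφ × 111312 = 445.2 m; ΔE = Δλ × 111312 × cos(36.7140°) = +0.0032 × 111312 × 0.801630 = 285.5 m.
Distance = √(ΔE² + ΔN²) = √(285.5² + 445.2²) = 528.9 m.

529 m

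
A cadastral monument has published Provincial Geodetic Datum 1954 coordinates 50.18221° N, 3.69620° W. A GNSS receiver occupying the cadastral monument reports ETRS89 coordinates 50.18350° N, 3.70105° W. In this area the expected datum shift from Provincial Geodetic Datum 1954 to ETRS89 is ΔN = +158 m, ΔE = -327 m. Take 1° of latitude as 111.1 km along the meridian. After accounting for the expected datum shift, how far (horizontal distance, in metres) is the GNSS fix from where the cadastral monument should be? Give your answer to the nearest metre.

Observed coordinate differences: Δφ = +0.00129°, Δλ = -0.00485°.
Converting to metres (1° lat = 111100 m, cos φ = 0.640348): observed ΔN = 143.3 m, observed ΔE = -345.0 m.
Subtracting the expected shift leaves a residual of 143.3 − (158) = -14.7 m north and -345.0 − (-327) = -18.0 m east.
Residual distance = √((-14.7)² + (-18.0)²) = 23.3 m.

23 m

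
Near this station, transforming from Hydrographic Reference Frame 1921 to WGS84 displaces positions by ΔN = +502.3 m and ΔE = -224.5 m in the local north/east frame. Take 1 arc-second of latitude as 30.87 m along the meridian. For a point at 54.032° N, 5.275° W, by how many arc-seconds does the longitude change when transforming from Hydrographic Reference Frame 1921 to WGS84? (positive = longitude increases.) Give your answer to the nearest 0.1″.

Δλ = -12.4″

At latitude 54.032°, cos φ = 0.587333.
1″ of longitude at this latitude = 30.87 × cos φ = 18.1310 m, so Δλ = -224.5 / 18.1310 = -12.382″.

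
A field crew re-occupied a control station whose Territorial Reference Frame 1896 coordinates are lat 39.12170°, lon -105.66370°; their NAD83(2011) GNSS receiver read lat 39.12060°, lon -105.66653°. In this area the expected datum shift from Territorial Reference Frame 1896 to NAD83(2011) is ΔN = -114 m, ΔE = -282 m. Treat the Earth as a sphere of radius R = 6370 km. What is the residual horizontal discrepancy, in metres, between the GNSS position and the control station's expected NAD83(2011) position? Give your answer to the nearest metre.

Observed coordinate differences: Δφ = -0.00110°, Δλ = -0.00283°.
Converting to metres (1° lat = 111177 m, cos φ = 0.775807): observed ΔN = -122.3 m, observed ΔE = -244.1 m.
Subtracting the expected shift leaves a residual of -122.3 − (-114) = -8.3 m north and -244.1 − (-282) = 37.9 m east.
Residual distance = √((-8.3)² + 37.9²) = 38.8 m.

39 m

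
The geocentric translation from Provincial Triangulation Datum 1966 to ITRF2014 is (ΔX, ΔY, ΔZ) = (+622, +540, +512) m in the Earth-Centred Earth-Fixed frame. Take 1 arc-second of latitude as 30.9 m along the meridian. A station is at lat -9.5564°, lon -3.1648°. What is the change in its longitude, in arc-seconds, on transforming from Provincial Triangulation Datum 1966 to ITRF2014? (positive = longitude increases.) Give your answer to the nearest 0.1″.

Δλ = 18.8″

sin φ = -0.166018, cos φ = 0.986123, sin λ = -0.055208, cos λ = 0.998475.
East component: ΔE = −sin λ·ΔX + cos λ·ΔY = −(-0.055208)(622) + (0.998475)(540) = 573.52 m.
1° of latitude spans 3600 × 30.90 = 111240 m; at latitude φ, 1° of longitude spans that × cos φ = 109696.3 m, so Δλ = 573.52 / 109696.3 × 3600 = 18.822″.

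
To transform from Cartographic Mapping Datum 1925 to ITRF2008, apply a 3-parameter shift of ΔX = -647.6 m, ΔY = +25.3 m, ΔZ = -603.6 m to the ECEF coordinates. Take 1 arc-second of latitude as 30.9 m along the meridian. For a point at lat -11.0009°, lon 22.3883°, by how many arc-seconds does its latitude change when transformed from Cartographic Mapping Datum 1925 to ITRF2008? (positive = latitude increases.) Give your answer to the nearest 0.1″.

Δφ = -22.8″

sin φ = -0.190824, cos φ = 0.981624, sin λ = 0.380882, cos λ = 0.924624.
North component: ΔN = −sin φ cos λ·ΔX − sin φ sin λ·ΔY + cos φ·ΔZ = −(-0.190824)(0.924624)(-647.6) − (-0.190824)(0.380882)(25.3) + (0.981624)(-603.6) = -704.93 m.
1° of latitude spans 3600 × 30.90 = 111240 m, so Δφ = -704.93 / 111240 × 3600 = -22.813″.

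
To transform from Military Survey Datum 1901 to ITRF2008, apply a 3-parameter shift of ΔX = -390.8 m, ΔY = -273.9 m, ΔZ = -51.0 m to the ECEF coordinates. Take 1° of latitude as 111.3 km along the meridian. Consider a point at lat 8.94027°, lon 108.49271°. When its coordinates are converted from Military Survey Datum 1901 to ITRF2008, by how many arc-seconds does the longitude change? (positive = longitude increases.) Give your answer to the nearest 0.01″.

Δλ = 14.98″

sin φ = 0.155405, cos φ = 0.987851, sin λ = 0.948364, cos λ = -0.317184.
East component: ΔE = −sin λ·ΔX + cos λ·ΔY = −(0.948364)(-390.8) + (-0.317184)(-273.9) = 457.50 m.
1° of latitude spans 111300 m; at latitude φ, 1° of longitude spans that × cos φ = 109947.8 m, so Δλ = 457.50 / 109947.8 × 3600 = 14.980″.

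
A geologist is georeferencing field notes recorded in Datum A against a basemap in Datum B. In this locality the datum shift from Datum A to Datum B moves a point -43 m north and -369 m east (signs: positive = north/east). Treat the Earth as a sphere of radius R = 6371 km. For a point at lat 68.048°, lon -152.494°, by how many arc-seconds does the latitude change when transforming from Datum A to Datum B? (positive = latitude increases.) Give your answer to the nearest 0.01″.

On a sphere of radius R, 1 rad of latitude = R, so Δφ = ΔN / R = -43.0 / 6371000 = -6.7493e-06 rad = -1.392″.

Δφ = -1.39″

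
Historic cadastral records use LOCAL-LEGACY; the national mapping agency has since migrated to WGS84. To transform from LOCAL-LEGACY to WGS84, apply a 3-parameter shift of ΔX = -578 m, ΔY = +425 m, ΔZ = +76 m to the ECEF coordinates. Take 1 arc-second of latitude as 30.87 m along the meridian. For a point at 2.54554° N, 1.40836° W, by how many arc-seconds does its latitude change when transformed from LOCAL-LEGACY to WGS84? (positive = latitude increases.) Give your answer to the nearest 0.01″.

sin φ = 0.044413, cos φ = 0.999013, sin λ = -0.024578, cos λ = 0.999698.
North component: ΔN = −sin φ cos λ·ΔX − sin φ sin λ·ΔY + cos φ·ΔZ = −(0.044413)(0.999698)(-578) − (0.044413)(-0.024578)(425) + (0.999013)(76) = 102.05 m.
1° of latitude spans 3600 × 30.87 = 111132 m, so Δφ = 102.05 / 111132 × 3600 = 3.306″.

Δφ = 3.31″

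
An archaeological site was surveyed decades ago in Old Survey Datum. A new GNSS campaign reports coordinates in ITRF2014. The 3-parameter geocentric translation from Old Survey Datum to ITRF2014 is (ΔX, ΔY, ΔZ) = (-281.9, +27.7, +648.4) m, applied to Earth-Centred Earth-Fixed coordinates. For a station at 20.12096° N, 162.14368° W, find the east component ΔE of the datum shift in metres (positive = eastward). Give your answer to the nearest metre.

At φ = 20.12096°, λ = -162.14368°: sin φ = 0.344003, cos φ = 0.938968, sin λ = -0.306631, cos λ = -0.951828.
ΔE = −sin λ·ΔX + cos λ·ΔY = −(-0.306631)·(-281.9) + (-0.951828)·(27.7) = -112.80 m.

ΔE = -113 m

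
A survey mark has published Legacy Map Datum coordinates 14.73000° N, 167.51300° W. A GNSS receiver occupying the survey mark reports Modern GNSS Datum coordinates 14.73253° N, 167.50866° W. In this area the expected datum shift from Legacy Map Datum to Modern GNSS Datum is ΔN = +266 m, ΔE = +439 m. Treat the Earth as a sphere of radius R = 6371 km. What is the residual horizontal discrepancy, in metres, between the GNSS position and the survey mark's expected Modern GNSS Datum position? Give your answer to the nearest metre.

Observed coordinate differences: Δφ = +0.00253°, Δλ = +0.00434°.
Converting to metres (1° lat = 111195 m, cos φ = 0.967135): observed ΔN = 281.3 m, observed ΔE = 466.7 m.
Subtracting the expected shift leaves a residual of 281.3 − (266) = 15.3 m north and 466.7 − (439) = 27.7 m east.
Residual distance = √(15.3² + 27.7²) = 31.7 m.

32 m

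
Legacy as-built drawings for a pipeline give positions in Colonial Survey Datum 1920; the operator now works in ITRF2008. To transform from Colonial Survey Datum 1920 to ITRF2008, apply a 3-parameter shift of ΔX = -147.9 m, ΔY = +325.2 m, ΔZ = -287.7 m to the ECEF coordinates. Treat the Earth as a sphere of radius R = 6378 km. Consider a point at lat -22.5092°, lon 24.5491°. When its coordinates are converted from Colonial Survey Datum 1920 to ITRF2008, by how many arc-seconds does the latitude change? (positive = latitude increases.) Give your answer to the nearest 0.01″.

sin φ = -0.382832, cos φ = 0.923818, sin λ = 0.415473, cos λ = 0.909606.
North component: ΔN = −sin φ cos λ·ΔX − sin φ sin λ·ΔY + cos φ·ΔZ = −(-0.382832)(0.909606)(-147.9) − (-0.382832)(0.415473)(325.2) + (0.923818)(-287.7) = -265.56 m.
1° of latitude spans πR/180 = 111317 m, so Δφ = -265.56 / 111317 × 3600 = -8.588″.

Δφ = -8.59″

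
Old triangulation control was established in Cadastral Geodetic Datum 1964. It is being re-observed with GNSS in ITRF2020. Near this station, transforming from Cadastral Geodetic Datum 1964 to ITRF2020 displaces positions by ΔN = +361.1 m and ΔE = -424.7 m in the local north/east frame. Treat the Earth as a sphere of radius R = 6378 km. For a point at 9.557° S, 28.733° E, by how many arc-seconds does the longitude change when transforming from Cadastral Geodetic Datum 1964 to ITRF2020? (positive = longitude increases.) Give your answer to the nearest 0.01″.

At latitude -9.557°, cos φ = 0.986121.
One radian of longitude at latitude φ spans R cos φ, so Δλ = ΔE / (R cos φ) = -424.7 / (6378000 × 0.986121) = -6.7525e-05 rad = -13.928″.

Δλ = -13.93″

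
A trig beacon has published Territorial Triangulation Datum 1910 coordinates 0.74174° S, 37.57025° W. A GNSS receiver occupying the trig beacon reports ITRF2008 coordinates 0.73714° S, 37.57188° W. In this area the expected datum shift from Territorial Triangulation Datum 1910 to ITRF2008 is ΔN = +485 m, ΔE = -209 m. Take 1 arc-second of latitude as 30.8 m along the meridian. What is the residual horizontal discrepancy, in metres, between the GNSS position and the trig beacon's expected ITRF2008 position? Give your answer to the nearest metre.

38 m

Observed coordinate differences: Δφ = +0.00460°, Δλ = -0.00163°.
Converting to metres (1° lat = 110880 m, cos φ = 0.999916): observed ΔN = 510.0 m, observed ΔE = -180.7 m.
Subtracting the expected shift leaves a residual of 510.0 − (485) = 25.0 m north and -180.7 − (-209) = 28.3 m east.
Residual distance = √(25.0² + 28.3²) = 37.8 m.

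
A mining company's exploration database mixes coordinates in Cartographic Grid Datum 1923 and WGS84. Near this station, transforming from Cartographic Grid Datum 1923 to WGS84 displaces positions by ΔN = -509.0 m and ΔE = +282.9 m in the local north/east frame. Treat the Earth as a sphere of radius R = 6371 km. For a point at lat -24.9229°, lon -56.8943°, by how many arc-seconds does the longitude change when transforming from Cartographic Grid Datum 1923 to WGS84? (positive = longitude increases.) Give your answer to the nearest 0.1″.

At latitude -24.9229°, cos φ = 0.906876.
One radian of longitude at latitude φ spans R cos φ, so Δλ = ΔE / (R cos φ) = 282.9 / (6371000 × 0.906876) = 4.8964e-05 rad = 10.100″.

Δλ = 10.1″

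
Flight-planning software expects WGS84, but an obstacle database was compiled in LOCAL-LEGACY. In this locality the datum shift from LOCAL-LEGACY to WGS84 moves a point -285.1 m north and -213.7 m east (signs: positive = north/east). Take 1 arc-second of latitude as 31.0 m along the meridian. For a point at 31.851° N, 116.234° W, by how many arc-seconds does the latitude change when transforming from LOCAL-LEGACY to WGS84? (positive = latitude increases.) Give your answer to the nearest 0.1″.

1″ of latitude = 31.00 m, so Δφ = -285.1 / 31.00 = -9.197″.

Δφ = -9.2″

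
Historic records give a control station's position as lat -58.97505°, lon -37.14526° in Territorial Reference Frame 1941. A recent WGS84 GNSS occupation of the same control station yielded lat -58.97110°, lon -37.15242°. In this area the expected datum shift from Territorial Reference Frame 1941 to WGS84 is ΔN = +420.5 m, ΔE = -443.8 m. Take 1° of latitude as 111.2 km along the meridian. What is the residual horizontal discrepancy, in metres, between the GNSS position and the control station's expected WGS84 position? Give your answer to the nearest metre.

Observed coordinate differences: Δφ = +0.00395°, Δλ = -0.00716°.
Converting to metres (1° lat = 111200 m, cos φ = 0.515411): observed ΔN = 439.2 m, observed ΔE = -410.4 m.
Subtracting the expected shift leaves a residual of 439.2 − (420.5) = 18.7 m north and -410.4 − (-443.8) = 33.4 m east.
Residual distance = √(18.7² + 33.4²) = 38.3 m.

38 m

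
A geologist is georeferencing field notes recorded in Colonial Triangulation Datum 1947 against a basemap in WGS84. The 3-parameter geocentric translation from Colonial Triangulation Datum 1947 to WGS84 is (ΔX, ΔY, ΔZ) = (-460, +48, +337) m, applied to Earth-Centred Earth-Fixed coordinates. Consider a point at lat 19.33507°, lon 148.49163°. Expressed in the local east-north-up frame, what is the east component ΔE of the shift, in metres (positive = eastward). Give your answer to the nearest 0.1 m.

The local east axis at (φ, λ) is (−sin λ, cos λ, 0), so ΔE = −sin(148.49163°)·(-460) + cos(148.49163°)·48 = 199.48 m.

ΔE = 199.5 m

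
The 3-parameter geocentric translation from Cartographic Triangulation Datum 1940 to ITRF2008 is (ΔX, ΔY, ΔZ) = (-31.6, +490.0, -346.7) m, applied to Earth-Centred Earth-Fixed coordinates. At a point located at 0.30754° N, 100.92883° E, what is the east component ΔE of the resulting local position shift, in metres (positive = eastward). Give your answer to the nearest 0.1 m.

ΔE = -61.9 m

At φ = 0.30754°, λ = 100.92883°: sin φ = 0.005368, cos φ = 0.999986, sin λ = 0.981863, cos λ = -0.189590.
ΔE = −sin λ·ΔX + cos λ·ΔY = −(0.981863)·(-31.6) + (-0.189590)·(490.0) = -61.87 m.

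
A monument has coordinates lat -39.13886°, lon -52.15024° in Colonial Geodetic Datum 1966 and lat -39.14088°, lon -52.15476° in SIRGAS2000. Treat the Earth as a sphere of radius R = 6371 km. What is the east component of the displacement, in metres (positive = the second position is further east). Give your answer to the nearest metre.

ΔE = -390 m

Δφ = -39.14088° − -39.13886° = -0.00202°; Δλ = -52.15476° − -52.15024° = -0.00452°.
1° along a meridian = πR/180 = 111195 m.
ΔN = Δφ × 111195 = -224.6 m; ΔE = Δλ × 111195 × cos(-39.13886°) = -0.00452 × 111195 × 0.775618 = -389.8 m.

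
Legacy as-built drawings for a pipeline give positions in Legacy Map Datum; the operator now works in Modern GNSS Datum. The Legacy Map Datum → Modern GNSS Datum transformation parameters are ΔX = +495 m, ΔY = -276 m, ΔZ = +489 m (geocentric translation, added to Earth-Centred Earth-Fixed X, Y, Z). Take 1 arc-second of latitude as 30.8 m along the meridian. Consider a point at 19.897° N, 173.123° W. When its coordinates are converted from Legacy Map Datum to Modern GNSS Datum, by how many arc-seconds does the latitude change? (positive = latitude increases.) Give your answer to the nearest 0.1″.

Δφ = 20.0″

sin φ = 0.340330, cos φ = 0.940306, sin λ = -0.119738, cos λ = -0.992805.
North component: ΔN = −sin φ cos λ·ΔX − sin φ sin λ·ΔY + cos φ·ΔZ = −(0.340330)(-0.992805)(495) − (0.340330)(-0.119738)(-276) + (0.940306)(489) = 615.81 m.
1° of latitude spans 3600 × 30.80 = 110880 m, so Δφ = 615.81 / 110880 × 3600 = 19.994″.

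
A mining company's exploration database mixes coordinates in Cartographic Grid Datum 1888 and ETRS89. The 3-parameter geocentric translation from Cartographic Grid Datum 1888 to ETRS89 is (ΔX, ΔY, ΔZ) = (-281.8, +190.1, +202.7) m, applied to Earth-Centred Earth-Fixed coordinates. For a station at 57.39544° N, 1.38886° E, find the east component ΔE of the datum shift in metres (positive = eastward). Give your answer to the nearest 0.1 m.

The local east axis at (φ, λ) is (−sin λ, cos λ, 0), so ΔE = −sin(1.38886°)·(-281.8) + cos(1.38886°)·190.1 = 196.87 m.

ΔE = 196.9 m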